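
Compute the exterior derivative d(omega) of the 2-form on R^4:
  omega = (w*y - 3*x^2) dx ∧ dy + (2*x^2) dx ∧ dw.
d(omega) = (y) dx ∧ dy ∧ dw

For a 2-form omega = sum_{i<j} g_{ij} dx_i ∧ dx_j, the exterior derivative is
  d(omega) = sum_{i<j} d(g_{ij}) ∧ dx_i ∧ dx_j = sum_{i<j, k} (∂g_{ij}/∂x_k) dx_k ∧ dx_i ∧ dx_j.
Expand each term, using dx_k ∧ dx_i ∧ dx_j = sgn(permutation) dx_{(a)} ∧ dx_{(b)} ∧ dx_{(c)} with (a < b < c) sorted:
  d(w*y - 3*x^2) includes (∂/∂w)(w*y - 3*x^2) dw = (y) dw, which multiplied by dx ∧ dy gives (y) dx ∧ dy ∧ dw
Collecting like 3-forms: d(omega) = (y) dx ∧ dy ∧ dw.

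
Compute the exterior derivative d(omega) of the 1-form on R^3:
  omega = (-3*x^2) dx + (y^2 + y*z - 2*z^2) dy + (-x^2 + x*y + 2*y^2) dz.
d(omega) = (-2*x + y) dx ∧ dz + (x + 3*y + 4*z) dy ∧ dz

For a 1-form omega = sum_i f_i dx_i, the exterior derivative is
  d(omega) = sum_{i < j} (∂f_j/∂x_i - ∂f_i/∂x_j) dx_i ∧ dx_j.
  coefficient of dx ∧ dz: ∂f_3/∂x - ∂f_1/∂z = ∂(-x^2 + x*y + 2*y^2)/∂x - ∂(-3*x^2)/∂z = -2*x + y
  coefficient of dy ∧ dz: ∂f_3/∂y - ∂f_2/∂z = ∂(-x^2 + x*y + 2*y^2)/∂y - ∂(y^2 + y*z - 2*z^2)/∂z = x + 3*y + 4*z
Assembling: d(omega) = (-2*x + y) dx ∧ dz + (x + 3*y + 4*z) dy ∧ dz.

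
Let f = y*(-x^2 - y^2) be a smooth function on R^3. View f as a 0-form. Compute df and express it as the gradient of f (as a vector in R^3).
df = (-2*x*y) dx + (-x^2 - 3*y^2) dy + (0) dz; grad f = (-2*x*y, -x^2 - 3*y^2, 0)

For a 0-form f, d f = (∂f/∂x) dx + (∂f/∂y) dy + (∂f/∂z) dz. The components of the vector representation are exactly the entries of grad f in Cartesian coordinates:
  ∂f/∂x = -2*x*y
  ∂f/∂y = -x^2 - 3*y^2
  ∂f/∂z = 0.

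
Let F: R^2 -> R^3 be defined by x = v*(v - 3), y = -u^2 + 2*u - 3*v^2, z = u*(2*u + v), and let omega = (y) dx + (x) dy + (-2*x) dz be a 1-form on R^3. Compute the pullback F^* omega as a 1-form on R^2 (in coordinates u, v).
F^* omega = (2*v*(-5*u*v + 15*u - v^2 + 4*v - 3)) du + (-2*u^2*v + 3*u^2 - 2*u*v^2 + 10*u*v - 6*u - 12*v^3 + 27*v^2) dv

Using F^*(f dg) = (f ∘ F) d(g ∘ F), substitute each coordinate x_i by F_i(u, v) in f_i, and replace dx_i by d F_i = (∂F_i/∂u) du + (∂F_i/∂v) dv.
  For the x component: f_1(F) = -u^2 + 2*u - 3*v^2; d F_1 = (0) du + (2*v - 3) dv
  For the y component: f_2(F) = v*(v - 3); d F_2 = (2 - 2*u) du + (-6*v) dv
  For the z component: f_3(F) = 2*v*(3 - v); d F_3 = (4*u + v) du + (u) dv
Combining and collecting du, dv coefficients:
  coeff of du: 2*v*(-5*u*v + 15*u - v^2 + 4*v - 3)
  coeff of dv: -2*u^2*v + 3*u^2 - 2*u*v^2 + 10*u*v - 6*u - 12*v^3 + 27*v^2
F^* omega = (2*v*(-5*u*v + 15*u - v^2 + 4*v - 3)) du + (-2*u^2*v + 3*u^2 - 2*u*v^2 + 10*u*v - 6*u - 12*v^3 + 27*v^2) dv.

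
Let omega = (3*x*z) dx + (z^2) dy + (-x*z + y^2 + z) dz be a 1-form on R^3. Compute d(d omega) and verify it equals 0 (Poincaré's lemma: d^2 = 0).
d(d omega) = 0

Step 1: d omega = sum_{i<j} (∂f_j/∂x_i - ∂f_i/∂x_j) dx_i ∧ dx_j:
  coeff of dx ∧ dy: 0
  coeff of dx ∧ dz: -3*x - z
  coeff of dy ∧ dz: 2*y - 2*z
Step 2: Apply d again to each 2-form coefficient. The only possible 3-form in R^3 is dx ∧ dy ∧ dz, with coefficient
  ∂(coeff of dy∧dz)/∂x - ∂(coeff of dx∧dz)/∂y + ∂(coeff of dx∧dy)/∂z
  = ∂/∂x (2*y - 2*z) - ∂/∂y (-3*x - z) + ∂/∂z (0).
Each of these terms simplifies to sums of mixed partials that cancel in pairs. The result is 0 (by equality of mixed partials for smooth functions — Schwarz / Clairaut).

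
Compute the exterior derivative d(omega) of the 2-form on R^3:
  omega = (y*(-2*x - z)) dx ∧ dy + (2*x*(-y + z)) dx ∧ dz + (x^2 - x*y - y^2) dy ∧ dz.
d(omega) = (4*x - 2*y) dx ∧ dy ∧ dz

For a 2-form omega = sum_{i<j} g_{ij} dx_i ∧ dx_j, the exterior derivative is
  d(omega) = sum_{i<j} d(g_{ij}) ∧ dx_i ∧ dx_j = sum_{i<j, k} (∂g_{ij}/∂x_k) dx_k ∧ dx_i ∧ dx_j.
Expand each term, using dx_k ∧ dx_i ∧ dx_j = sgn(permutation) dx_{(a)} ∧ dx_{(b)} ∧ dx_{(c)} with (a < b < c) sorted:
  d(y*(-2*x - z)) includes (∂/∂z)(y*(-2*x - z)) dz = (-y) dz, which multiplied by dx ∧ dy gives (-y) dx ∧ dy ∧ dz
  d(2*x*(-y + z)) includes (∂/∂y)(2*x*(-y + z)) dy = (-2*x) dy, which multiplied by dx ∧ dz gives (2*x) dx ∧ dy ∧ dz
  d(x^2 - x*y - y^2) includes (∂/∂x)(x^2 - x*y - y^2) dx = (2*x - y) dx, which multiplied by dy ∧ dz gives (2*x - y) dx ∧ dy ∧ dz
Collecting like 3-forms: d(omega) = (4*x - 2*y) dx ∧ dy ∧ dz.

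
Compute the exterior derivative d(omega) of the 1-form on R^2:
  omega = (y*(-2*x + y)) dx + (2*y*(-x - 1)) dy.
d(omega) = (2*x - 4*y) dx ∧ dy

For a 1-form omega = sum_i f_i dx_i, the exterior derivative is
  d(omega) = sum_{i < j} (∂f_j/∂x_i - ∂f_i/∂x_j) dx_i ∧ dx_j.
  coefficient of dx ∧ dy: ∂f_2/∂x - ∂f_1/∂y = ∂(2*y*(-x - 1))/∂x - ∂(y*(-2*x + y))/∂y = 2*x - 4*y
Assembling: d(omega) = (2*x - 4*y) dx ∧ dy.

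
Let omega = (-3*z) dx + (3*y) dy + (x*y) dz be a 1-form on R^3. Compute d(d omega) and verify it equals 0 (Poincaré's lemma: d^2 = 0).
d(d omega) = 0

Step 1: d omega = sum_{i<j} (∂f_j/∂x_i - ∂f_i/∂x_j) dx_i ∧ dx_j:
  coeff of dx ∧ dy: 0
  coeff of dx ∧ dz: y + 3
  coeff of dy ∧ dz: x
Step 2: Apply d again to each 2-form coefficient. The only possible 3-form in R^3 is dx ∧ dy ∧ dz, with coefficient
  ∂(coeff of dy∧dz)/∂x - ∂(coeff of dx∧dz)/∂y + ∂(coeff of dx∧dy)/∂z
  = ∂/∂x (x) - ∂/∂y (y + 3) + ∂/∂z (0).
Each of these terms simplifies to sums of mixed partials that cancel in pairs. The result is 0 (by equality of mixed partials for smooth functions — Schwarz / Clairaut).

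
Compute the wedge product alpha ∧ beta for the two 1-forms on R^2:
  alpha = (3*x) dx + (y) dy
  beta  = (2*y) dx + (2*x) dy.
alpha ∧ beta = (6*x^2 - 2*y^2) dx ∧ dy

Distribute the wedge, using dx_i ∧ dx_j = -dx_j ∧ dx_i and dx_i ∧ dx_i = 0. For each pair (i, j) with i < j, the coefficient of dx_i ∧ dx_j in alpha ∧ beta is (alpha_i * beta_j - alpha_j * beta_i). Collecting: alpha ∧ beta = (6*x^2 - 2*y^2) dx ∧ dy.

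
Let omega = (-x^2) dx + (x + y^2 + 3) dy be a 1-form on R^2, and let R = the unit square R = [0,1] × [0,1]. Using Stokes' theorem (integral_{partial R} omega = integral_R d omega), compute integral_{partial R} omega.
integral_(partial R) omega = 1

Stokes: integral_partial_R omega = integral_R d omega with d omega = (∂Q/∂x - ∂P/∂y) dx ∧ dy.
  ∂Q/∂x = 1
  ∂P/∂y = 0
  integrand = ∂Q/∂x - ∂P/∂y = 1.
Integrating over R: integral_0^1 integral_0^1 (1) dx dy = 1.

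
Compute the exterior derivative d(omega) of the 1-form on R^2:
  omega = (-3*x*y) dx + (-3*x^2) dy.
d(omega) = (-3*x) dx ∧ dy

For a 1-form omega = sum_i f_i dx_i, the exterior derivative is
  d(omega) = sum_{i < j} (∂f_j/∂x_i - ∂f_i/∂x_j) dx_i ∧ dx_j.
  coefficient of dx ∧ dy: ∂f_2/∂x - ∂f_1/∂y = ∂(-3*x^2)/∂x - ∂(-3*x*y)/∂y = -3*x
Assembling: d(omega) = (-3*x) dx ∧ dy.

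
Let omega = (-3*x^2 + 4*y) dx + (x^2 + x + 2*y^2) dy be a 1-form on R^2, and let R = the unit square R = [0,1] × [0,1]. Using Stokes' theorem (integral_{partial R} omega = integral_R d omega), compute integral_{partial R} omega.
integral_(partial R) omega = -2

Stokes: integral_partial_R omega = integral_R d omega with d omega = (∂Q/∂x - ∂P/∂y) dx ∧ dy.
  ∂Q/∂x = 2*x + 1
  ∂P/∂y = 4
  integrand = ∂Q/∂x - ∂P/∂y = 2*x - 3.
Integrating over R: integral_0^1 integral_0^1 (2*x - 3) dx dy = -2.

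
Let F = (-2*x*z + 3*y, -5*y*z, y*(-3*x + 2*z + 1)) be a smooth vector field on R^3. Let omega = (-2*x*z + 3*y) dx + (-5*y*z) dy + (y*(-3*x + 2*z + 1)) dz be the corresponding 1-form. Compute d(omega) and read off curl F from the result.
d(omega) = (-3*x + 5*y + 2*z + 1) dy ∧ dz + (-2*x + 3*y) dz ∧ dx + (-3) dx ∧ dy; curl F = (-3*x + 5*y + 2*z + 1, -2*x + 3*y, -3)

d omega = sum_{i<j} (∂f_j/∂x_i - ∂f_i/∂x_j) dx_i ∧ dx_j. Under the identification (dy ∧ dz, dz ∧ dx, dx ∧ dy) ↔ (e_x, e_y, e_z), the coefficients are exactly the components of curl F. Compute:
  ∂R/∂y - ∂Q/∂z = (-3*x + 2*z + 1) - (-5*y) = -3*x + 5*y + 2*z + 1
  ∂P/∂z - ∂R/∂x = (-2*x) - (-3*y) = -2*x + 3*y
  ∂Q/∂x - ∂P/∂y = (0) - (3) = -3.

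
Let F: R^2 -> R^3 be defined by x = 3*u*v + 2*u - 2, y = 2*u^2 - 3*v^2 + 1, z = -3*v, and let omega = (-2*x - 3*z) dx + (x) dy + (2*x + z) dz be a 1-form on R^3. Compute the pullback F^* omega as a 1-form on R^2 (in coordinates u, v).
F^* omega = (12*u^2*v + 8*u^2 - 18*u*v^2 - 24*u*v - 16*u + 27*v^2 + 30*v + 8) du + (-18*u^2*v - 12*u^2 - 18*u*v^2 - 3*u*v + 21*v + 12) dv

Using F^*(f dg) = (f ∘ F) d(g ∘ F), substitute each coordinate x_i by F_i(u, v) in f_i, and replace dx_i by d F_i = (∂F_i/∂u) du + (∂F_i/∂v) dv.
  For the x component: f_1(F) = -6*u*v - 4*u + 9*v + 4; d F_1 = (3*v + 2) du + (3*u) dv
  For the y component: f_2(F) = 3*u*v + 2*u - 2; d F_2 = (4*u) du + (-6*v) dv
  For the z component: f_3(F) = 6*u*v + 4*u - 3*v - 4; d F_3 = (0) du + (-3) dv
Combining and collecting du, dv coefficients:
  coeff of du: 12*u^2*v + 8*u^2 - 18*u*v^2 - 24*u*v - 16*u + 27*v^2 + 30*v + 8
  coeff of dv: -18*u^2*v - 12*u^2 - 18*u*v^2 - 3*u*v + 21*v + 12
F^* omega = (12*u^2*v + 8*u^2 - 18*u*v^2 - 24*u*v - 16*u + 27*v^2 + 30*v + 8) du + (-18*u^2*v - 12*u^2 - 18*u*v^2 - 3*u*v + 21*v + 12) dv.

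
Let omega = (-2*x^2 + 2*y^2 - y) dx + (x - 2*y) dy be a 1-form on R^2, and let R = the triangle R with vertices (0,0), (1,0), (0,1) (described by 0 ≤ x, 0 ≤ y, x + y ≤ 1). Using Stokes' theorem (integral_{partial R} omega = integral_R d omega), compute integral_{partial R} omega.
integral_(partial R) omega = 1/3

Stokes: integral_partial_R omega = integral_R d omega with d omega = (∂Q/∂x - ∂P/∂y) dx ∧ dy.
  ∂Q/∂x = 1
  ∂P/∂y = 4*y - 1
  integrand = ∂Q/∂x - ∂P/∂y = 2 - 4*y.
Integrating over R: integral_0^1 integral_0^{1-x} (2 - 4*y) dy dx = 1/3.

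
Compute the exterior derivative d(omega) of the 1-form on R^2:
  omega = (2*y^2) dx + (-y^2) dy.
d(omega) = (-4*y) dx ∧ dy

For a 1-form omega = sum_i f_i dx_i, the exterior derivative is
  d(omega) = sum_{i < j} (∂f_j/∂x_i - ∂f_i/∂x_j) dx_i ∧ dx_j.
  coefficient of dx ∧ dy: ∂f_2/∂x - ∂f_1/∂y = ∂(-y^2)/∂x - ∂(2*y^2)/∂y = -4*y
Assembling: d(omega) = (-4*y) dx ∧ dy.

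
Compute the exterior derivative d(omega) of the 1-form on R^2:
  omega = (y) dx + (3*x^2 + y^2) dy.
d(omega) = (6*x - 1) dx ∧ dy

For a 1-form omega = sum_i f_i dx_i, the exterior derivative is
  d(omega) = sum_{i < j} (∂f_j/∂x_i - ∂f_i/∂x_j) dx_i ∧ dx_j.
  coefficient of dx ∧ dy: ∂f_2/∂x - ∂f_1/∂y = ∂(3*x^2 + y^2)/∂x - ∂(y)/∂y = 6*x - 1
Assembling: d(omega) = (6*x - 1) dx ∧ dy.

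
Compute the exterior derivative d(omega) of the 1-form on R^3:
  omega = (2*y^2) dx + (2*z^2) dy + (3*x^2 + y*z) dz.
d(omega) = (-4*y) dx ∧ dy + (6*x) dx ∧ dz + (-3*z) dy ∧ dz

For a 1-form omega = sum_i f_i dx_i, the exterior derivative is
  d(omega) = sum_{i < j} (∂f_j/∂x_i - ∂f_i/∂x_j) dx_i ∧ dx_j.
  coefficient of dx ∧ dy: ∂f_2/∂x - ∂f_1/∂y = ∂(2*z^2)/∂x - ∂(2*y^2)/∂y = -4*y
  coefficient of dx ∧ dz: ∂f_3/∂x - ∂f_1/∂z = ∂(3*x^2 + y*z)/∂x - ∂(2*y^2)/∂z = 6*x
  coefficient of dy ∧ dz: ∂f_3/∂y - ∂f_2/∂z = ∂(3*x^2 + y*z)/∂y - ∂(2*z^2)/∂z = -3*z
Assembling: d(omega) = (-4*y) dx ∧ dy + (6*x) dx ∧ dz + (-3*z) dy ∧ dz.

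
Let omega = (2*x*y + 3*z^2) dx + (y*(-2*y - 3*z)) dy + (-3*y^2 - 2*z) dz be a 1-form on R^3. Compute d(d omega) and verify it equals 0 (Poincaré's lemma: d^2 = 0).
d(d omega) = 0

Step 1: d omega = sum_{i<j} (∂f_j/∂x_i - ∂f_i/∂x_j) dx_i ∧ dx_j:
  coeff of dx ∧ dy: -2*x
  coeff of dx ∧ dz: -6*z
  coeff of dy ∧ dz: -3*y
Step 2: Apply d again to each 2-form coefficient. The only possible 3-form in R^3 is dx ∧ dy ∧ dz, with coefficient
  ∂(coeff of dy∧dz)/∂x - ∂(coeff of dx∧dz)/∂y + ∂(coeff of dx∧dy)/∂z
  = ∂/∂x (-3*y) - ∂/∂y (-6*z) + ∂/∂z (-2*x).
Each of these terms simplifies to sums of mixed partials that cancel in pairs. The result is 0 (by equality of mixed partials for smooth functions — Schwarz / Clairaut).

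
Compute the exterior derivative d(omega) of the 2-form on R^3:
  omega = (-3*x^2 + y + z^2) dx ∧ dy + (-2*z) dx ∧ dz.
d(omega) = (2*z) dx ∧ dy ∧ dz

For a 2-form omega = sum_{i<j} g_{ij} dx_i ∧ dx_j, the exterior derivative is
  d(omega) = sum_{i<j} d(g_{ij}) ∧ dx_i ∧ dx_j = sum_{i<j, k} (∂g_{ij}/∂x_k) dx_k ∧ dx_i ∧ dx_j.
Expand each term, using dx_k ∧ dx_i ∧ dx_j = sgn(permutation) dx_{(a)} ∧ dx_{(b)} ∧ dx_{(c)} with (a < b < c) sorted:
  d(-3*x^2 + y + z^2) includes (∂/∂z)(-3*x^2 + y + z^2) dz = (2*z) dz, which multiplied by dx ∧ dy gives (2*z) dx ∧ dy ∧ dz
Collecting like 3-forms: d(omega) = (2*z) dx ∧ dy ∧ dz.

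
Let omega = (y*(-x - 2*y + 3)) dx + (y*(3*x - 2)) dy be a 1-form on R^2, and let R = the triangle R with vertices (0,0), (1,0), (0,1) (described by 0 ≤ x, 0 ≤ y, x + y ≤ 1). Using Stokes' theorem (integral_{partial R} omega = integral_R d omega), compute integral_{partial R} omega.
integral_(partial R) omega = -1/6

Stokes: integral_partial_R omega = integral_R d omega with d omega = (∂Q/∂x - ∂P/∂y) dx ∧ dy.
  ∂Q/∂x = 3*y
  ∂P/∂y = -x - 4*y + 3
  integrand = ∂Q/∂x - ∂P/∂y = x + 7*y - 3.
Integrating over R: integral_0^1 integral_0^{1-x} (x + 7*y - 3) dy dx = -1/6.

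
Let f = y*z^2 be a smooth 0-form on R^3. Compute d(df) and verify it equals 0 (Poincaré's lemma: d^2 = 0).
d(df) = 0

Step 1: df = sum_i (∂f/∂x_i) dx_i = (0) dx + (z^2) dy + (2*y*z) dz.
Step 2: Apply d again. Using the 1-form formula, the coefficient of dx ∧ dy in d(df) is ∂^2 f/∂x ∂y - ∂^2 f/∂y ∂x = (0) - (0) = 0 (equality of mixed partials for smooth f).
Similarly for dx ∧ dz and dy ∧ dz — all coefficients vanish. So d(df) = 0.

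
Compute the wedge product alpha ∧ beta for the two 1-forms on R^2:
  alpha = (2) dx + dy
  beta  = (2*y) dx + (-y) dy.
alpha ∧ beta = (-4*y) dx ∧ dy

Distribute the wedge, using dx_i ∧ dx_j = -dx_j ∧ dx_i and dx_i ∧ dx_i = 0. For each pair (i, j) with i < j, the coefficient of dx_i ∧ dx_j in alpha ∧ beta is (alpha_i * beta_j - alpha_j * beta_i). Collecting: alpha ∧ beta = (-4*y) dx ∧ dy.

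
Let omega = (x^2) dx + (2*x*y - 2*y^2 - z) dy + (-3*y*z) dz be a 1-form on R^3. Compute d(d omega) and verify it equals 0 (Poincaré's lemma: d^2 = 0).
d(d omega) = 0

Step 1: d omega = sum_{i<j} (∂f_j/∂x_i - ∂f_i/∂x_j) dx_i ∧ dx_j:
  coeff of dx ∧ dy: 2*y
  coeff of dx ∧ dz: 0
  coeff of dy ∧ dz: 1 - 3*z
Step 2: Apply d again to each 2-form coefficient. The only possible 3-form in R^3 is dx ∧ dy ∧ dz, with coefficient
  ∂(coeff of dy∧dz)/∂x - ∂(coeff of dx∧dz)/∂y + ∂(coeff of dx∧dy)/∂z
  = ∂/∂x (1 - 3*z) - ∂/∂y (0) + ∂/∂z (2*y).
Each of these terms simplifies to sums of mixed partials that cancel in pairs. The result is 0 (by equality of mixed partials for smooth functions — Schwarz / Clairaut).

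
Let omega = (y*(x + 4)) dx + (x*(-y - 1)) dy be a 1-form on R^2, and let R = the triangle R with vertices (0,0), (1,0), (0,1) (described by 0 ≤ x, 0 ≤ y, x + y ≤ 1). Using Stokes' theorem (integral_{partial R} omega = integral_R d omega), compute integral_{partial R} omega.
integral_(partial R) omega = -17/6

Stokes: integral_partial_R omega = integral_R d omega with d omega = (∂Q/∂x - ∂P/∂y) dx ∧ dy.
  ∂Q/∂x = -y - 1
  ∂P/∂y = x + 4
  integrand = ∂Q/∂x - ∂P/∂y = -x - y - 5.
Integrating over R: integral_0^1 integral_0^{1-x} (-x - y - 5) dy dx = -17/6.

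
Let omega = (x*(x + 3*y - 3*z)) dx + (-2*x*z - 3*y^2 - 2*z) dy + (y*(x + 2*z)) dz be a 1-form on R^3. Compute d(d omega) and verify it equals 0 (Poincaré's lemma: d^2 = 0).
d(d omega) = 0

Step 1: d omega = sum_{i<j} (∂f_j/∂x_i - ∂f_i/∂x_j) dx_i ∧ dx_j:
  coeff of dx ∧ dy: -3*x - 2*z
  coeff of dx ∧ dz: 3*x + y
  coeff of dy ∧ dz: 3*x + 2*z + 2
Step 2: Apply d again to each 2-form coefficient. The only possible 3-form in R^3 is dx ∧ dy ∧ dz, with coefficient
  ∂(coeff of dy∧dz)/∂x - ∂(coeff of dx∧dz)/∂y + ∂(coeff of dx∧dy)/∂z
  = ∂/∂x (3*x + 2*z + 2) - ∂/∂y (3*x + y) + ∂/∂z (-3*x - 2*z).
Each of these terms simplifies to sums of mixed partials that cancel in pairs. The result is 0 (by equality of mixed partials for smooth functions — Schwarz / Clairaut).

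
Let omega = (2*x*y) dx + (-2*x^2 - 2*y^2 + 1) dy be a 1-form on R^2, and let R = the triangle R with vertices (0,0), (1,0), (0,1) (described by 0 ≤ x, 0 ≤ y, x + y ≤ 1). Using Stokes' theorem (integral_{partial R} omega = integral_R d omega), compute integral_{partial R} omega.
integral_(partial R) omega = -1

Stokes: integral_partial_R omega = integral_R d omega with d omega = (∂Q/∂x - ∂P/∂y) dx ∧ dy.
  ∂Q/∂x = -4*x
  ∂P/∂y = 2*x
  integrand = ∂Q/∂x - ∂P/∂y = -6*x.
Integrating over R: integral_0^1 integral_0^{1-x} (-6*x) dy dx = -1.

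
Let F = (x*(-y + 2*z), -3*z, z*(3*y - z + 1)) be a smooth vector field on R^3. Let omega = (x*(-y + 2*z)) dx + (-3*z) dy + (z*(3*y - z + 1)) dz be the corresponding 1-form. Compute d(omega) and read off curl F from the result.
d(omega) = (3*z + 3) dy ∧ dz + (2*x) dz ∧ dx + (x) dx ∧ dy; curl F = (3*z + 3, 2*x, x)

d omega = sum_{i<j} (∂f_j/∂x_i - ∂f_i/∂x_j) dx_i ∧ dx_j. Under the identification (dy ∧ dz, dz ∧ dx, dx ∧ dy) ↔ (e_x, e_y, e_z), the coefficients are exactly the components of curl F. Compute:
  ∂R/∂y - ∂Q/∂z = (3*z) - (-3) = 3*z + 3
  ∂P/∂z - ∂R/∂x = (2*x) - (0) = 2*x
  ∂Q/∂x - ∂P/∂y = (0) - (-x) = x.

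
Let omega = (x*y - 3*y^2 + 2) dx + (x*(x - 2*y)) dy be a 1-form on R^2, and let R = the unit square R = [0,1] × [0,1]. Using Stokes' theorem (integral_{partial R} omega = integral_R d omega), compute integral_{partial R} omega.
integral_(partial R) omega = 5/2

Stokes: integral_partial_R omega = integral_R d omega with d omega = (∂Q/∂x - ∂P/∂y) dx ∧ dy.
  ∂Q/∂x = 2*x - 2*y
  ∂P/∂y = x - 6*y
  integrand = ∂Q/∂x - ∂P/∂y = x + 4*y.
Integrating over R: integral_0^1 integral_0^1 (x + 4*y) dx dy = 5/2.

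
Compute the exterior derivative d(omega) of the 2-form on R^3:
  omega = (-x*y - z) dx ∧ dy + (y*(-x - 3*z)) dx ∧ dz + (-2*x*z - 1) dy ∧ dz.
d(omega) = (x + z - 1) dx ∧ dy ∧ dz

For a 2-form omega = sum_{i<j} g_{ij} dx_i ∧ dx_j, the exterior derivative is
  d(omega) = sum_{i<j} d(g_{ij}) ∧ dx_i ∧ dx_j = sum_{i<j, k} (∂g_{ij}/∂x_k) dx_k ∧ dx_i ∧ dx_j.
Expand each term, using dx_k ∧ dx_i ∧ dx_j = sgn(permutation) dx_{(a)} ∧ dx_{(b)} ∧ dx_{(c)} with (a < b < c) sorted:
  d(-x*y - z) includes (∂/∂z)(-x*y - z) dz = (-1) dz, which multiplied by dx ∧ dy gives (-1) dx ∧ dy ∧ dz
  d(y*(-x - 3*z)) includes (∂/∂y)(y*(-x - 3*z)) dy = (-x - 3*z) dy, which multiplied by dx ∧ dz gives (x + 3*z) dx ∧ dy ∧ dz
  d(-2*x*z - 1) includes (∂/∂x)(-2*x*z - 1) dx = (-2*z) dx, which multiplied by dy ∧ dz gives (-2*z) dx ∧ dy ∧ dz
Collecting like 3-forms: d(omega) = (x + z - 1) dx ∧ dy ∧ dz.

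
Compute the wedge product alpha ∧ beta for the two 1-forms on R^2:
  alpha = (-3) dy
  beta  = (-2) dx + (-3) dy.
alpha ∧ beta = (-6) dx ∧ dy

Distribute the wedge, using dx_i ∧ dx_j = -dx_j ∧ dx_i and dx_i ∧ dx_i = 0. For each pair (i, j) with i < j, the coefficient of dx_i ∧ dx_j in alpha ∧ beta is (alpha_i * beta_j - alpha_j * beta_i). Collecting: alpha ∧ beta = (-6) dx ∧ dy.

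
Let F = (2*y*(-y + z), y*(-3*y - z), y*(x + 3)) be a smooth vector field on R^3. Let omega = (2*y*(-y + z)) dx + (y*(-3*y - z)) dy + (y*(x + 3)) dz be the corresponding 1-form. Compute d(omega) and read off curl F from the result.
d(omega) = (x + y + 3) dy ∧ dz + (y) dz ∧ dx + (4*y - 2*z) dx ∧ dy; curl F = (x + y + 3, y, 4*y - 2*z)

d omega = sum_{i<j} (∂f_j/∂x_i - ∂f_i/∂x_j) dx_i ∧ dx_j. Under the identification (dy ∧ dz, dz ∧ dx, dx ∧ dy) ↔ (e_x, e_y, e_z), the coefficients are exactly the components of curl F. Compute:
  ∂R/∂y - ∂Q/∂z = (x + 3) - (-y) = x + y + 3
  ∂P/∂z - ∂R/∂x = (2*y) - (y) = y
  ∂Q/∂x - ∂P/∂y = (0) - (-4*y + 2*z) = 4*y - 2*z.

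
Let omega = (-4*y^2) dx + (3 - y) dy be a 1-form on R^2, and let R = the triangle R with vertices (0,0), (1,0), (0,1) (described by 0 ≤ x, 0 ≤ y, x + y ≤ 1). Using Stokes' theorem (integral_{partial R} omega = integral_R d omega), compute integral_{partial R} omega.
integral_(partial R) omega = 4/3

Stokes: integral_partial_R omega = integral_R d omega with d omega = (∂Q/∂x - ∂P/∂y) dx ∧ dy.
  ∂Q/∂x = 0
  ∂P/∂y = -8*y
  integrand = ∂Q/∂x - ∂P/∂y = 8*y.
Integrating over R: integral_0^1 integral_0^{1-x} (8*y) dy dx = 4/3.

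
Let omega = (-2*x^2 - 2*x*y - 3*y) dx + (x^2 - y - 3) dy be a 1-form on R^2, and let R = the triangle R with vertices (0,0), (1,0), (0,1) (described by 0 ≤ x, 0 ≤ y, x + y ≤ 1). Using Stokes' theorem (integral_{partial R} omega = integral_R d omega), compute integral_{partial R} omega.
integral_(partial R) omega = 13/6

Stokes: integral_partial_R omega = integral_R d omega with d omega = (∂Q/∂x - ∂P/∂y) dx ∧ dy.
  ∂Q/∂x = 2*x
  ∂P/∂y = -2*x - 3
  integrand = ∂Q/∂x - ∂P/∂y = 4*x + 3.
Integrating over R: integral_0^1 integral_0^{1-x} (4*x + 3) dy dx = 13/6.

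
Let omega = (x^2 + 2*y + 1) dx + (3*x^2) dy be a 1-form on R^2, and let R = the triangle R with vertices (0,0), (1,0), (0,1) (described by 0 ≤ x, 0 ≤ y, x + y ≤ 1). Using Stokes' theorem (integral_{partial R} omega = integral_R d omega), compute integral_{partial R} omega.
integral_(partial R) omega = 0

Stokes: integral_partial_R omega = integral_R d omega with d omega = (∂Q/∂x - ∂P/∂y) dx ∧ dy.
  ∂Q/∂x = 6*x
  ∂P/∂y = 2
  integrand = ∂Q/∂x - ∂P/∂y = 6*x - 2.
Integrating over R: integral_0^1 integral_0^{1-x} (6*x - 2) dy dx = 0.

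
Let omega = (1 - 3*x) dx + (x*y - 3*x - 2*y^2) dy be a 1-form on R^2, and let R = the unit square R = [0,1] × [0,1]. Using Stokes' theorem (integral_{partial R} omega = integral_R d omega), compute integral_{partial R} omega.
integral_(partial R) omega = -5/2

Stokes: integral_partial_R omega = integral_R d omega with d omega = (∂Q/∂x - ∂P/∂y) dx ∧ dy.
  ∂Q/∂x = y - 3
  ∂P/∂y = 0
  integrand = ∂Q/∂x - ∂P/∂y = y - 3.
Integrating over R: integral_0^1 integral_0^1 (y - 3) dx dy = -5/2.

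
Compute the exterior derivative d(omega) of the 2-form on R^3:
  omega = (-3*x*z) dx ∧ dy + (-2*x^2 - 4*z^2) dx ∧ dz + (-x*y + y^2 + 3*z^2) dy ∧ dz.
d(omega) = (-3*x - y) dx ∧ dy ∧ dz

For a 2-form omega = sum_{i<j} g_{ij} dx_i ∧ dx_j, the exterior derivative is
  d(omega) = sum_{i<j} d(g_{ij}) ∧ dx_i ∧ dx_j = sum_{i<j, k} (∂g_{ij}/∂x_k) dx_k ∧ dx_i ∧ dx_j.
Expand each term, using dx_k ∧ dx_i ∧ dx_j = sgn(permutation) dx_{(a)} ∧ dx_{(b)} ∧ dx_{(c)} with (a < b < c) sorted:
  d(-3*x*z) includes (∂/∂z)(-3*x*z) dz = (-3*x) dz, which multiplied by dx ∧ dy gives (-3*x) dx ∧ dy ∧ dz
  d(-x*y + y^2 + 3*z^2) includes (∂/∂x)(-x*y + y^2 + 3*z^2) dx = (-y) dx, which multiplied by dy ∧ dz gives (-y) dx ∧ dy ∧ dz
Collecting like 3-forms: d(omega) = (-3*x - y) dx ∧ dy ∧ dz.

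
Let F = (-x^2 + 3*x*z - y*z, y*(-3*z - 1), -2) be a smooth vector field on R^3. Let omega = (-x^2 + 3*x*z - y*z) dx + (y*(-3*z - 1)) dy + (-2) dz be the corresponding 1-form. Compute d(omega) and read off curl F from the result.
d(omega) = (3*y) dy ∧ dz + (3*x - y) dz ∧ dx + (z) dx ∧ dy; curl F = (3*y, 3*x - y, z)

d omega = sum_{i<j} (∂f_j/∂x_i - ∂f_i/∂x_j) dx_i ∧ dx_j. Under the identification (dy ∧ dz, dz ∧ dx, dx ∧ dy) ↔ (e_x, e_y, e_z), the coefficients are exactly the components of curl F. Compute:
  ∂R/∂y - ∂Q/∂z = (0) - (-3*y) = 3*y
  ∂P/∂z - ∂R/∂x = (3*x - y) - (0) = 3*x - y
  ∂Q/∂x - ∂P/∂y = (0) - (-z) = z.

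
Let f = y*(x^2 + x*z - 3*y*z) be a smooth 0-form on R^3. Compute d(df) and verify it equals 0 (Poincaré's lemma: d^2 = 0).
d(df) = 0

Step 1: df = sum_i (∂f/∂x_i) dx_i = (y*(2*x + z)) dx + (x^2 + x*z - 6*y*z) dy + (y*(x - 3*y)) dz.
Step 2: Apply d again. Using the 1-form formula, the coefficient of dx ∧ dy in d(df) is ∂^2 f/∂x ∂y - ∂^2 f/∂y ∂x = (2*x + z) - (2*x + z) = 0 (equality of mixed partials for smooth f).
Similarly for dx ∧ dz and dy ∧ dz — all coefficients vanish. So d(df) = 0.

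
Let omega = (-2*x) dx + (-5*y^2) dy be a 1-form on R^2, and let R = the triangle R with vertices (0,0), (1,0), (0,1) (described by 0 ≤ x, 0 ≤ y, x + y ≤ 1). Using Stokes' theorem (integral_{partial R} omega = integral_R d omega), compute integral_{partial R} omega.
integral_(partial R) omega = 0

Stokes: integral_partial_R omega = integral_R d omega with d omega = (∂Q/∂x - ∂P/∂y) dx ∧ dy.
  ∂Q/∂x = 0
  ∂P/∂y = 0
  integrand = ∂Q/∂x - ∂P/∂y = 0.
Integrating over R: integral_0^1 integral_0^{1-x} (0) dy dx = 0.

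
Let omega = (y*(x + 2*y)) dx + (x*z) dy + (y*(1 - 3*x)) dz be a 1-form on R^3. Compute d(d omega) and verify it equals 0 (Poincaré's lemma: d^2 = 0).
d(d omega) = 0

Step 1: d omega = sum_{i<j} (∂f_j/∂x_i - ∂f_i/∂x_j) dx_i ∧ dx_j:
  coeff of dx ∧ dy: -x - 4*y + z
  coeff of dx ∧ dz: -3*y
  coeff of dy ∧ dz: 1 - 4*x
Step 2: Apply d again to each 2-form coefficient. The only possible 3-form in R^3 is dx ∧ dy ∧ dz, with coefficient
  ∂(coeff of dy∧dz)/∂x - ∂(coeff of dx∧dz)/∂y + ∂(coeff of dx∧dy)/∂z
  = ∂/∂x (1 - 4*x) - ∂/∂y (-3*y) + ∂/∂z (-x - 4*y + z).
Each of these terms simplifies to sums of mixed partials that cancel in pairs. The result is 0 (by equality of mixed partials for smooth functions — Schwarz / Clairaut).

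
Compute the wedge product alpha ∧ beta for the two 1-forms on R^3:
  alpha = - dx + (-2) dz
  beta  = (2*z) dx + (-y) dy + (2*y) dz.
alpha ∧ beta = (y) dx ∧ dy + (-2*y + 4*z) dx ∧ dz + (-2*y) dy ∧ dz

Distribute the wedge, using dx_i ∧ dx_j = -dx_j ∧ dx_i and dx_i ∧ dx_i = 0. For each pair (i, j) with i < j, the coefficient of dx_i ∧ dx_j in alpha ∧ beta is (alpha_i * beta_j - alpha_j * beta_i). Collecting: alpha ∧ beta = (y) dx ∧ dy + (-2*y + 4*z) dx ∧ dz + (-2*y) dy ∧ dz.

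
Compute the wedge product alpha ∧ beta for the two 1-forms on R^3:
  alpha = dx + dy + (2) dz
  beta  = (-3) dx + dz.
alpha ∧ beta = (7) dx ∧ dz + (3) dx ∧ dy + (1) dy ∧ dz

Distribute the wedge, using dx_i ∧ dx_j = -dx_j ∧ dx_i and dx_i ∧ dx_i = 0. For each pair (i, j) with i < j, the coefficient of dx_i ∧ dx_j in alpha ∧ beta is (alpha_i * beta_j - alpha_j * beta_i). Collecting: alpha ∧ beta = (7) dx ∧ dz + (3) dx ∧ dy + (1) dy ∧ dz.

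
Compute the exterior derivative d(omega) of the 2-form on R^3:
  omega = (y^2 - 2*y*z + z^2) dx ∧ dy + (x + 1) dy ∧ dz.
d(omega) = (-2*y + 2*z + 1) dx ∧ dy ∧ dz

For a 2-form omega = sum_{i<j} g_{ij} dx_i ∧ dx_j, the exterior derivative is
  d(omega) = sum_{i<j} d(g_{ij}) ∧ dx_i ∧ dx_j = sum_{i<j, k} (∂g_{ij}/∂x_k) dx_k ∧ dx_i ∧ dx_j.
Expand each term, using dx_k ∧ dx_i ∧ dx_j = sgn(permutation) dx_{(a)} ∧ dx_{(b)} ∧ dx_{(c)} with (a < b < c) sorted:
  d(y^2 - 2*y*z + z^2) includes (∂/∂z)(y^2 - 2*y*z + z^2) dz = (-2*y + 2*z) dz, which multiplied by dx ∧ dy gives (-2*y + 2*z) dx ∧ dy ∧ dz
  d(x + 1) includes (∂/∂x)(x + 1) dx = (1) dx, which multiplied by dy ∧ dz gives (1) dx ∧ dy ∧ dz
Collecting like 3-forms: d(omega) = (-2*y + 2*z + 1) dx ∧ dy ∧ dz.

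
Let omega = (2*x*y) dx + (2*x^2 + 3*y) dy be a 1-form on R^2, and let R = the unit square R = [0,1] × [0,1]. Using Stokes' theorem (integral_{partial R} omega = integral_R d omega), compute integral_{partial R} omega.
integral_(partial R) omega = 1

Stokes: integral_partial_R omega = integral_R d omega with d omega = (∂Q/∂x - ∂P/∂y) dx ∧ dy.
  ∂Q/∂x = 4*x
  ∂P/∂y = 2*x
  integrand = ∂Q/∂x - ∂P/∂y = 2*x.
Integrating over R: integral_0^1 integral_0^1 (2*x) dx dy = 1.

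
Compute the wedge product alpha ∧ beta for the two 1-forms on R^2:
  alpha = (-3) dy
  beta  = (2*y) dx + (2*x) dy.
alpha ∧ beta = (6*y) dx ∧ dy

Distribute the wedge, using dx_i ∧ dx_j = -dx_j ∧ dx_i and dx_i ∧ dx_i = 0. For each pair (i, j) with i < j, the coefficient of dx_i ∧ dx_j in alpha ∧ beta is (alpha_i * beta_j - alpha_j * beta_i). Collecting: alpha ∧ beta = (6*y) dx ∧ dy.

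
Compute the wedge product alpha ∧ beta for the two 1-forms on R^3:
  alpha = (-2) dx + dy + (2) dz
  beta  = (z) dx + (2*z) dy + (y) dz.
alpha ∧ beta = (-5*z) dx ∧ dy + (-2*y - 2*z) dx ∧ dz + (y - 4*z) dy ∧ dz

Distribute the wedge, using dx_i ∧ dx_j = -dx_j ∧ dx_i and dx_i ∧ dx_i = 0. For each pair (i, j) with i < j, the coefficient of dx_i ∧ dx_j in alpha ∧ beta is (alpha_i * beta_j - alpha_j * beta_i). Collecting: alpha ∧ beta = (-5*z) dx ∧ dy + (-2*y - 2*z) dx ∧ dz + (y - 4*z) dy ∧ dz.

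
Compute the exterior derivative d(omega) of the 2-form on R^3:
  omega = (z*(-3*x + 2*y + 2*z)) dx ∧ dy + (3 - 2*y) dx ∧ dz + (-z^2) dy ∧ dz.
d(omega) = (-3*x + 2*y + 4*z + 2) dx ∧ dy ∧ dz

For a 2-form omega = sum_{i<j} g_{ij} dx_i ∧ dx_j, the exterior derivative is
  d(omega) = sum_{i<j} d(g_{ij}) ∧ dx_i ∧ dx_j = sum_{i<j, k} (∂g_{ij}/∂x_k) dx_k ∧ dx_i ∧ dx_j.
Expand each term, using dx_k ∧ dx_i ∧ dx_j = sgn(permutation) dx_{(a)} ∧ dx_{(b)} ∧ dx_{(c)} with (a < b < c) sorted:
  d(z*(-3*x + 2*y + 2*z)) includes (∂/∂z)(z*(-3*x + 2*y + 2*z)) dz = (-3*x + 2*y + 4*z) dz, which multiplied by dx ∧ dy gives (-3*x + 2*y + 4*z) dx ∧ dy ∧ dz
  d(3 - 2*y) includes (∂/∂y)(3 - 2*y) dy = (-2) dy, which multiplied by dx ∧ dz gives (2) dx ∧ dy ∧ dz
Collecting like 3-forms: d(omega) = (-3*x + 2*y + 4*z + 2) dx ∧ dy ∧ dz.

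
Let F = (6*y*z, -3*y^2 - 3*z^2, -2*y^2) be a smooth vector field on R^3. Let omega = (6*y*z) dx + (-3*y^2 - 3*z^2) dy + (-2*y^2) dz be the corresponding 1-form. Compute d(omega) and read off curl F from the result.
d(omega) = (-4*y + 6*z) dy ∧ dz + (6*y) dz ∧ dx + (-6*z) dx ∧ dy; curl F = (-4*y + 6*z, 6*y, -6*z)

d omega = sum_{i<j} (∂f_j/∂x_i - ∂f_i/∂x_j) dx_i ∧ dx_j. Under the identification (dy ∧ dz, dz ∧ dx, dx ∧ dy) ↔ (e_x, e_y, e_z), the coefficients are exactly the components of curl F. Compute:
  ∂R/∂y - ∂Q/∂z = (-4*y) - (-6*z) = -4*y + 6*z
  ∂P/∂z - ∂R/∂x = (6*y) - (0) = 6*y
  ∂Q/∂x - ∂P/∂y = (0) - (6*z) = -6*z.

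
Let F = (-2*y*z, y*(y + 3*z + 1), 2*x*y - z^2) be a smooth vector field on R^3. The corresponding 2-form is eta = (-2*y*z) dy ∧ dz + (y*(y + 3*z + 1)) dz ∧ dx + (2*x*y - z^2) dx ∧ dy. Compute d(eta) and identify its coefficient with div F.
d(eta) = (2*y + z + 1) dx ∧ dy ∧ dz; div F = 2*y + z + 1

For a 2-form in R^3 of the form above, applying d gives a 3-form with coefficient ∂P/∂x + ∂Q/∂y + ∂R/∂z:
  ∂P/∂x = 0
  ∂Q/∂y = 2*y + 3*z + 1
  ∂R/∂z = -2*z
Sum = 2*y + z + 1, which is exactly div F.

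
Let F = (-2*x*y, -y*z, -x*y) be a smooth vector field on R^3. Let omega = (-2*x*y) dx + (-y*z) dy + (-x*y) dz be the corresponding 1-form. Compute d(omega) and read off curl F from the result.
d(omega) = (-x + y) dy ∧ dz + (y) dz ∧ dx + (2*x) dx ∧ dy; curl F = (-x + y, y, 2*x)

d omega = sum_{i<j} (∂f_j/∂x_i - ∂f_i/∂x_j) dx_i ∧ dx_j. Under the identification (dy ∧ dz, dz ∧ dx, dx ∧ dy) ↔ (e_x, e_y, e_z), the coefficients are exactly the components of curl F. Compute:
  ∂R/∂y - ∂Q/∂z = (-x) - (-y) = -x + y
  ∂P/∂z - ∂R/∂x = (0) - (-y) = y
  ∂Q/∂x - ∂P/∂y = (0) - (-2*x) = 2*x.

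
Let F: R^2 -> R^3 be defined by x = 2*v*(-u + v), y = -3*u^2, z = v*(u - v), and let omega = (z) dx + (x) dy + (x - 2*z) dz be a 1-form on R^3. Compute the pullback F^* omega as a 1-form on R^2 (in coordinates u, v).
F^* omega = (6*v*(2*u^2 - 3*u*v + v^2)) du + (6*v*(-u^2 + 3*u*v - 2*v^2)) dv

Using F^*(f dg) = (f ∘ F) d(g ∘ F), substitute each coordinate x_i by F_i(u, v) in f_i, and replace dx_i by d F_i = (∂F_i/∂u) du + (∂F_i/∂v) dv.
  For the x component: f_1(F) = v*(u - v); d F_1 = (-2*v) du + (-2*u + 4*v) dv
  For the y component: f_2(F) = 2*v*(-u + v); d F_2 = (-6*u) du + (0) dv
  For the z component: f_3(F) = 4*v*(-u + v); d F_3 = (v) du + (u - 2*v) dv
Combining and collecting du, dv coefficients:
  coeff of du: 6*v*(2*u^2 - 3*u*v + v^2)
  coeff of dv: 6*v*(-u^2 + 3*u*v - 2*v^2)
F^* omega = (6*v*(2*u^2 - 3*u*v + v^2)) du + (6*v*(-u^2 + 3*u*v - 2*v^2)) dv.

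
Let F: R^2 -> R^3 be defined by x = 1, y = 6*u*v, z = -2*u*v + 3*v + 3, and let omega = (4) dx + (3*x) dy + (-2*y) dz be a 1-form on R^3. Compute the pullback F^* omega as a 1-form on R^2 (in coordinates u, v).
F^* omega = (6*v*(4*u*v + 3)) du + (6*u*(4*u*v - 6*v + 3)) dv

Using F^*(f dg) = (f ∘ F) d(g ∘ F), substitute each coordinate x_i by F_i(u, v) in f_i, and replace dx_i by d F_i = (∂F_i/∂u) du + (∂F_i/∂v) dv.
  For the x component: f_1(F) = 4; d F_1 = (0) du + (0) dv
  For the y component: f_2(F) = 3; d F_2 = (6*v) du + (6*u) dv
  For the z component: f_3(F) = -12*u*v; d F_3 = (-2*v) du + (3 - 2*u) dv
Combining and collecting du, dv coefficients:
  coeff of du: 6*v*(4*u*v + 3)
  coeff of dv: 6*u*(4*u*v - 6*v + 3)
F^* omega = (6*v*(4*u*v + 3)) du + (6*u*(4*u*v - 6*v + 3)) dv.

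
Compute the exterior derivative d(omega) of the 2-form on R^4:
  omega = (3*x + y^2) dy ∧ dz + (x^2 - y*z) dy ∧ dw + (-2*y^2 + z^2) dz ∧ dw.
d(omega) = (3) dx ∧ dy ∧ dz + (2*x) dx ∧ dy ∧ dw + (-3*y) dy ∧ dz ∧ dw

For a 2-form omega = sum_{i<j} g_{ij} dx_i ∧ dx_j, the exterior derivative is
  d(omega) = sum_{i<j} d(g_{ij}) ∧ dx_i ∧ dx_j = sum_{i<j, k} (∂g_{ij}/∂x_k) dx_k ∧ dx_i ∧ dx_j.
Expand each term, using dx_k ∧ dx_i ∧ dx_j = sgn(permutation) dx_{(a)} ∧ dx_{(b)} ∧ dx_{(c)} with (a < b < c) sorted:
  d(3*x + y^2) includes (∂/∂x)(3*x + y^2) dx = (3) dx, which multiplied by dy ∧ dz gives (3) dx ∧ dy ∧ dz
  d(x^2 - y*z) includes (∂/∂x)(x^2 - y*z) dx = (2*x) dx, which multiplied by dy ∧ dw gives (2*x) dx ∧ dy ∧ dw
  d(x^2 - y*z) includes (∂/∂z)(x^2 - y*z) dz = (-y) dz, which multiplied by dy ∧ dw gives (y) dy ∧ dz ∧ dw
  d(-2*y^2 + z^2) includes (∂/∂y)(-2*y^2 + z^2) dy = (-4*y) dy, which multiplied by dz ∧ dw gives (-4*y) dy ∧ dz ∧ dw
Collecting like 3-forms: d(omega) = (3) dx ∧ dy ∧ dz + (2*x) dx ∧ dy ∧ dw + (-3*y) dy ∧ dz ∧ dw.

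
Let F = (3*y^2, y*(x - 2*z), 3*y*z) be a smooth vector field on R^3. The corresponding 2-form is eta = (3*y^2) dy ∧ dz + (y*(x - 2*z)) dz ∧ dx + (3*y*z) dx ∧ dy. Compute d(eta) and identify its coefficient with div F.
d(eta) = (x + 3*y - 2*z) dx ∧ dy ∧ dz; div F = x + 3*y - 2*z

For a 2-form in R^3 of the form above, applying d gives a 3-form with coefficient ∂P/∂x + ∂Q/∂y + ∂R/∂z:
  ∂P/∂x = 0
  ∂Q/∂y = x - 2*z
  ∂R/∂z = 3*y
Sum = x + 3*y - 2*z, which is exactly div F.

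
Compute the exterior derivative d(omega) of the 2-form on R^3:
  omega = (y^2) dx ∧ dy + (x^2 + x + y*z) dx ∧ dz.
d(omega) = (-z) dx ∧ dy ∧ dz

For a 2-form omega = sum_{i<j} g_{ij} dx_i ∧ dx_j, the exterior derivative is
  d(omega) = sum_{i<j} d(g_{ij}) ∧ dx_i ∧ dx_j = sum_{i<j, k} (∂g_{ij}/∂x_k) dx_k ∧ dx_i ∧ dx_j.
Expand each term, using dx_k ∧ dx_i ∧ dx_j = sgn(permutation) dx_{(a)} ∧ dx_{(b)} ∧ dx_{(c)} with (a < b < c) sorted:
  d(x^2 + x + y*z) includes (∂/∂y)(x^2 + x + y*z) dy = (z) dy, which multiplied by dx ∧ dz gives (-z) dx ∧ dy ∧ dz
Collecting like 3-forms: d(omega) = (-z) dx ∧ dy ∧ dz.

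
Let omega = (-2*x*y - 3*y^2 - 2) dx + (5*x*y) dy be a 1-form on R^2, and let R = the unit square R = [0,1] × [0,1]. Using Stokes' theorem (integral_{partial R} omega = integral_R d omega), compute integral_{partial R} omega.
integral_(partial R) omega = 13/2

Stokes: integral_partial_R omega = integral_R d omega with d omega = (∂Q/∂x - ∂P/∂y) dx ∧ dy.
  ∂Q/∂x = 5*y
  ∂P/∂y = -2*x - 6*y
  integrand = ∂Q/∂x - ∂P/∂y = 2*x + 11*y.
Integrating over R: integral_0^1 integral_0^1 (2*x + 11*y) dx dy = 13/2.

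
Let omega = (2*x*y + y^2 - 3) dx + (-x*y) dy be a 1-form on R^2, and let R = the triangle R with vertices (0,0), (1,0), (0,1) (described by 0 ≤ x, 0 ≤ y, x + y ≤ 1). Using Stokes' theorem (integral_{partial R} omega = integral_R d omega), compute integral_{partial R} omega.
integral_(partial R) omega = -5/6

Stokes: integral_partial_R omega = integral_R d omega with d omega = (∂Q/∂x - ∂P/∂y) dx ∧ dy.
  ∂Q/∂x = -y
  ∂P/∂y = 2*x + 2*y
  integrand = ∂Q/∂x - ∂P/∂y = -2*x - 3*y.
Integrating over R: integral_0^1 integral_0^{1-x} (-2*x - 3*y) dy dx = -5/6.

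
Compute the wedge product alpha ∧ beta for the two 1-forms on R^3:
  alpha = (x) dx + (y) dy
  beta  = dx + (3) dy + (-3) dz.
alpha ∧ beta = (3*x - y) dx ∧ dy + (-3*x) dx ∧ dz + (-3*y) dy ∧ dz

Distribute the wedge, using dx_i ∧ dx_j = -dx_j ∧ dx_i and dx_i ∧ dx_i = 0. For each pair (i, j) with i < j, the coefficient of dx_i ∧ dx_j in alpha ∧ beta is (alpha_i * beta_j - alpha_j * beta_i). Collecting: alpha ∧ beta = (3*x - y) dx ∧ dy + (-3*x) dx ∧ dz + (-3*y) dy ∧ dz.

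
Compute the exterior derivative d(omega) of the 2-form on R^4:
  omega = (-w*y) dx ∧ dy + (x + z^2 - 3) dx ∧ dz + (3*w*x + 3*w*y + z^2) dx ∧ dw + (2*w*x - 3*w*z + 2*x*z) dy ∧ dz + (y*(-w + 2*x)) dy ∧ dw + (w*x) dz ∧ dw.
d(omega) = (-3*w + y) dx ∧ dy ∧ dw + (w - 2*z) dx ∧ dz ∧ dw + (2*w + 2*z) dx ∧ dy ∧ dz + (2*x - 3*z) dy ∧ dz ∧ dw

For a 2-form omega = sum_{i<j} g_{ij} dx_i ∧ dx_j, the exterior derivative is
  d(omega) = sum_{i<j} d(g_{ij}) ∧ dx_i ∧ dx_j = sum_{i<j, k} (∂g_{ij}/∂x_k) dx_k ∧ dx_i ∧ dx_j.
Expand each term, using dx_k ∧ dx_i ∧ dx_j = sgn(permutation) dx_{(a)} ∧ dx_{(b)} ∧ dx_{(c)} with (a < b < c) sorted:
  d(-w*y) includes (∂/∂w)(-w*y) dw = (-y) dw, which multiplied by dx ∧ dy gives (-y) dx ∧ dy ∧ dw
  d(3*w*x + 3*w*y + z^2) includes (∂/∂y)(3*w*x + 3*w*y + z^2) dy = (3*w) dy, which multiplied by dx ∧ dw gives (-3*w) dx ∧ dy ∧ dw
  d(3*w*x + 3*w*y + z^2) includes (∂/∂z)(3*w*x + 3*w*y + z^2) dz = (2*z) dz, which multiplied by dx ∧ dw gives (-2*z) dx ∧ dz ∧ dw
  d(2*w*x - 3*w*z + 2*x*z) includes (∂/∂x)(2*w*x - 3*w*z + 2*x*z) dx = (2*w + 2*z) dx, which multiplied by dy ∧ dz gives (2*w + 2*z) dx ∧ dy ∧ dz
  d(2*w*x - 3*w*z + 2*x*z) includes (∂/∂w)(2*w*x - 3*w*z + 2*x*z) dw = (2*x - 3*z) dw, which multiplied by dy ∧ dz gives (2*x - 3*z) dy ∧ dz ∧ dw
  d(y*(-w + 2*x)) includes (∂/∂x)(y*(-w + 2*x)) dx = (2*y) dx, which multiplied by dy ∧ dw gives (2*y) dx ∧ dy ∧ dw
  d(w*x) includes (∂/∂x)(w*x) dx = (w) dx, which multiplied by dz ∧ dw gives (w) dx ∧ dz ∧ dw
Collecting like 3-forms: d(omega) = (-3*w + y) dx ∧ dy ∧ dw + (w - 2*z) dx ∧ dz ∧ dw + (2*w + 2*z) dx ∧ dy ∧ dz + (2*x - 3*z) dy ∧ dz ∧ dw.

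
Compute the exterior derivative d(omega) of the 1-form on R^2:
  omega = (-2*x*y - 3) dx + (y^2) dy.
d(omega) = (2*x) dx ∧ dy

For a 1-form omega = sum_i f_i dx_i, the exterior derivative is
  d(omega) = sum_{i < j} (∂f_j/∂x_i - ∂f_i/∂x_j) dx_i ∧ dx_j.
  coefficient of dx ∧ dy: ∂f_2/∂x - ∂f_1/∂y = ∂(y^2)/∂x - ∂(-2*x*y - 3)/∂y = 2*x
Assembling: d(omega) = (2*x) dx ∧ dy.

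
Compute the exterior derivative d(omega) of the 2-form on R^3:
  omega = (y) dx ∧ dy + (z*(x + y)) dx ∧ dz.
d(omega) = (-z) dx ∧ dy ∧ dz

For a 2-form omega = sum_{i<j} g_{ij} dx_i ∧ dx_j, the exterior derivative is
  d(omega) = sum_{i<j} d(g_{ij}) ∧ dx_i ∧ dx_j = sum_{i<j, k} (∂g_{ij}/∂x_k) dx_k ∧ dx_i ∧ dx_j.
Expand each term, using dx_k ∧ dx_i ∧ dx_j = sgn(permutation) dx_{(a)} ∧ dx_{(b)} ∧ dx_{(c)} with (a < b < c) sorted:
  d(z*(x + y)) includes (∂/∂y)(z*(x + y)) dy = (z) dy, which multiplied by dx ∧ dz gives (-z) dx ∧ dy ∧ dz
Collecting like 3-forms: d(omega) = (-z) dx ∧ dy ∧ dz.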